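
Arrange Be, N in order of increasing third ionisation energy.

N < Be

Consider each +2 ion: Be²⁺ is the bare [He] core; N²⁺ still has 3 valence electrons.
Core electrons are held far more tightly than valence electrons, so Be tops the IE_3 order.
Tabulated IE_3 (kJ/mol): Be 14849, N 4578.
Putting it together, IE_3: N < Be.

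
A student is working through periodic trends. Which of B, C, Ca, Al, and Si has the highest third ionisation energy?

Ca

After 2 electrons have been removed, what remains? B²⁺ still has 1 valence electron; C²⁺ still has 2 valence electrons; Ca²⁺ is the bare [Ar] core; Al²⁺ still has 1 valence electron; Si²⁺ still has 2 valence electrons.
Core electrons are held far more tightly than valence electrons, so Ca tops the IE_3 order.
Valence configurations: B²⁺ [He]2s¹, C²⁺ [He]2s², Al²⁺ [Ne]3s¹, Si²⁺ [Ne]3s².
Tabulated IE_3 (kJ/mol): B 3660, C 4620, Ca 4912, Al 2745, Si 3232.
Hence IE_3: Al < Si < B < C < Ca.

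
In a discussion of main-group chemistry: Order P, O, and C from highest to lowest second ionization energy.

IE_2 is the cost of taking one more electron from the +1 cation: P⁺ still has 4 valence electrons; O⁺ still has 5 valence electrons; C⁺ still has 3 valence electrons.
All are still removing valence electrons, so compare the +1 ions as you would atoms: IE_2 generally rises across a period (higher Z_eff) and falls down a group (larger shell), subject to the usual subshell exceptions.
Valence configurations: P⁺ [Ne]3s²3p², O⁺ [He]2s²2p³, C⁺ [He]2s²2p¹.
Approximate IE_2 values (kJ/mol): P 1907, O 3388, C 2353.
Hence IE_2: P < C < O.

O > C > P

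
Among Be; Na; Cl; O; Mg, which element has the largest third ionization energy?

Be

The third ionization energy removes an electron from the +2 ion. For each element: Be²⁺ is the bare [He] core; Na²⁺ is already 1 electron into the core; Cl²⁺ still has 5 valence electrons; O²⁺ still has 4 valence electrons; Mg²⁺ is the bare [Ne] core.
Pulling an electron out of a noble-gas core costs far more than removing a remaining valence electron, so Na, Mg and Be sit at the high end of IE_3.
Valence configurations: Cl²⁺ [Ne]3s²3p³, O²⁺ [He]2s²2p².
Tabulated IE_3 (kJ/mol): Be 14849, Na 6910, Cl 3822, O 5300, Mg 7733.
Hence IE_3: Cl < O < Na < Mg < Be.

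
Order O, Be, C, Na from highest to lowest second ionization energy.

Consider each +1 ion: O⁺ still has 5 valence electrons; Be⁺ still has 1 valence electron; C⁺ still has 3 valence electrons; Na⁺ is the bare [Ne] core.
Breaking into a closed-shell core is much more expensive than removing a leftover valence electron — Na has the largest IE_2 here.
Valence configurations: O⁺ [He]2s²2p³, Be⁺ [He]2s¹, C⁺ [He]2s²2p¹.
The numbers (kJ/mol): O 3388, Be 1757, C 2353, Na 4562.
So the second ionization energies run Be < C < O < Na.

Na, O, C, Be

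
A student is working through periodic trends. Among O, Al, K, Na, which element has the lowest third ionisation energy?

Al

After 2 electrons have been removed, what remains? O²⁺ still has 4 valence electrons; Al²⁺ still has 1 valence electron; K²⁺ is already 1 electron into the core; Na²⁺ is already 1 electron into the core.
Usually core removal costs more than valence removal, but here the competition is close: a tightly held n=2 valence electron can cost more to remove than an n=3 core electron, so the actual values have to decide it.
Valence configurations: O²⁺ [He]2s²2p², Al²⁺ [Ne]3s¹.
Tabulated IE_3 (kJ/mol): O 5300, Al 2745, K 4420, Na 6910.
So the third ionization energies run Al < K < O < Na.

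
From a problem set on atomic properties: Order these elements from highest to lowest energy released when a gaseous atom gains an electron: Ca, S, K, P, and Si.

S > Si > P > K > Ca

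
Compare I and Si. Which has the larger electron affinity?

Si is in period 3, group 14; I is in period 5, group 17.
Adding an electron releases more energy for atoms nearer the top right (short of the noble gases).
These span different periods and groups, so the two trends combine.
I > Si: period and group pull opposite ways; the across-period shift dominates (295 vs 134 kJ/mol).
Tabulated electron affinity (kJ/mol): Si 134, I 295.
So I has the larger electron affinity (I > Si).

I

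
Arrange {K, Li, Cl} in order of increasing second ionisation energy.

Cl, K, Li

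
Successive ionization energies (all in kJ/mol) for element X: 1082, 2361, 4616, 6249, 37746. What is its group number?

Look for the largest jump between consecutive ionization energies: IE5/IE4 ≈ 6.0, far larger than any earlier ratio.
That jump marks the point where a core electron is being removed. So the atom has 4 valence electrons.
A main-group element with 4 valence electrons is in group 14.

Group 14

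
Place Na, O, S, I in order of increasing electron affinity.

Na, O, S, I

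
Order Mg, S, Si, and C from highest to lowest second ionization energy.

C > S > Si > Mg

The second ionization energy removes an electron from the +1 ion. For each element: Mg⁺ still has 1 valence electron; S⁺ still has 5 valence electrons; Si⁺ still has 3 valence electrons; C⁺ still has 3 valence electrons.
All are still removing valence electrons, so compare the +1 ions as you would atoms: IE_2 generally rises across a period (higher Z_eff) and falls down a group (larger shell), subject to the usual subshell exceptions.
Valence configurations: Mg⁺ [Ne]3s¹, S⁺ [Ne]3s²3p³, Si⁺ [Ne]3s²3p¹, C⁺ [He]2s²2p¹.
Approximate IE_2 values (kJ/mol): Mg 1451, S 2252, Si 1577, C 2353.
Hence IE_2: Mg < Si < S < C.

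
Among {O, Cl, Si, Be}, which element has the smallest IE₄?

The fourth ionization energy removes an electron from the +3 ion. For each element: O³⁺ still has 3 valence electrons; Cl³⁺ still has 4 valence electrons; Si³⁺ still has 1 valence electron; Be³⁺ is already 1 electron into the core.
Core electrons are held far more tightly than valence electrons, so Be tops the IE_4 order.
Valence configurations: O³⁺ [He]2s²2p¹, Cl³⁺ [Ne]3s²3p², Si³⁺ [Ne]3s¹.
Tabulated IE_4 (kJ/mol): O 7469, Cl 5159, Si 4356, Be 21007.
Overall IE_4 order: Si < Cl < O < Be.

Si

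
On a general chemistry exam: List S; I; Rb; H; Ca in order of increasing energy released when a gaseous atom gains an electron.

H is in period 1, group 1; S is in period 3, group 16; Ca is in period 4, group 2; Rb is in period 5, group 1; I is in period 5, group 17.
EA tends to increase across a period and decrease down a group, though the pattern is less regular than for IE or radius.
These span different periods and groups, so the two trends combine.
Rb > Ca: this pair runs against the simple trend — see the exception note.
H > Rb: they share group 1; the group trend gives H the larger value.
S > H: the two effects oppose for this pair; the across-period effect wins (200 vs 73 kJ/mol).
I > S: period and group pull opposite ways; the across-period shift dominates (295 vs 200 kJ/mol).
Note the exception: Rb has a higher electron affinity than Ca, contrary to the simple trend — adding an electron to Ca (ns²) has to open a new, higher-energy np subshell, which is unfavourable.
Tabulated electron affinity (kJ/mol): H 73, S 200, Ca 2, Rb 47, I 295.
So from lowest to highest: Ca < Rb < H < S < I.

Ca < Rb < H < S < I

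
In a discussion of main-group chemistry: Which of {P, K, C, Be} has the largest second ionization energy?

After 1 electron has been removed, what remains? P⁺ still has 4 valence electrons; K⁺ is the bare [Ar] core; C⁺ still has 3 valence electrons; Be⁺ still has 1 valence electron.
Pulling an electron out of a noble-gas core costs far more than removing a remaining valence electron, so K sits at the high end of IE_2.
Valence configurations: P⁺ [Ne]3s²3p², C⁺ [He]2s²2p¹, Be⁺ [He]2s¹.
Approximate IE_2 values (kJ/mol): P 1907, K 3052, C 2353, Be 1757.
Putting it together, IE_2: Be < P < C < K.

K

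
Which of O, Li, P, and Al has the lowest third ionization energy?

Consider each +2 ion: O²⁺ still has 4 valence electrons; Li²⁺ is already 1 electron into the core; P²⁺ still has 3 valence electrons; Al²⁺ still has 1 valence electron.
Pulling an electron out of a noble-gas core costs far more than removing a remaining valence electron, so Li sits at the high end of IE_3.
Valence configurations: O²⁺ [He]2s²2p², P²⁺ [Ne]3s²3p¹, Al²⁺ [Ne]3s¹.
The numbers (kJ/mol): O 5300, Li 11815, P 2914, Al 2745.
So the third ionization energies run Al < P < O < Li.

Al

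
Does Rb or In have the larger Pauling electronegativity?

In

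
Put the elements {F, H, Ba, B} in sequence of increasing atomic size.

H is in period 1, group 1; B is in period 2, group 13; F is in period 2, group 17; Ba is in period 6, group 2.
Atomic radius shrinks across a period as nuclear charge pulls the same shell inward, and grows down a group as new shells are added.
These span different periods and groups, so the two trends combine.
F > H: period and group pull opposite ways; the down-group shift dominates (64 vs 32 pm).
B > F: both are in period 2; the period trend gives B the larger value.
Ba > B: both effects reinforce here, so Ba is clearly the larger of the two.
Tabulated atomic radius (pm): H 32, B 85, F 64, Ba 196.
So from smallest to largest: H < F < B < Ba.

H < F < B < Ba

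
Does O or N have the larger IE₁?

First ionization energy rises across a period (greater Z_eff holds electrons more tightly) and falls down a group (valence electrons are farther from the nucleus).
All lie in period 2; the across-period trend (first ionization energy increases left to right) applies, with the exception below.
Note the exception: N has a higher first ionization energy than O, contrary to the simple trend — pairing an electron in O's 2p⁴ costs repulsion energy, so O ionizes more easily than half-filled N (2p³).
For reference (kJ/mol): N 1402, O 1314.
So N has the larger IE₁ (N > O).

N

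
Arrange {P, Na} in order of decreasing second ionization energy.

Na > P

IE_2 is the cost of taking one more electron from the +1 cation: P⁺ still has 4 valence electrons; Na⁺ is the bare [Ne] core.
Core electrons are held far more tightly than valence electrons, so Na tops the IE_2 order.
The numbers (kJ/mol): P 1907, Na 4562.
Hence IE_2: P < Na.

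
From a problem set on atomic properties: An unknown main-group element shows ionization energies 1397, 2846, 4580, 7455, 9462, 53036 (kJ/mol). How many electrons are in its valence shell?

Look for the largest jump between consecutive ionization energies: IE6/IE5 ≈ 5.6, far larger than any earlier ratio.
That jump marks the point where a core electron is being removed. So the atom has 5 valence electrons.

5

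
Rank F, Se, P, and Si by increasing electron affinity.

P, Si, Se, F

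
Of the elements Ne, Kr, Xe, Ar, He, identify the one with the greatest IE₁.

He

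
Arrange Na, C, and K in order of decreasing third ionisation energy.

Consider each +2 ion: Na²⁺ is already 1 electron into the core; C²⁺ still has 2 valence electrons; K²⁺ is already 1 electron into the core.
Usually core removal costs more than valence removal, but here the competition is close: a tightly held n=2 valence electron can cost more to remove than an n=3 core electron, so the actual values have to decide it.
The numbers (kJ/mol): Na 6910, C 4620, K 4420.
Overall IE_3 order: K < C < Na.

Na > C > K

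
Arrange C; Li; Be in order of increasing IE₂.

Consider each +1 ion: C⁺ still has 3 valence electrons; Li⁺ is the bare [He] core; Be⁺ still has 1 valence electron.
Pulling an electron out of a noble-gas core costs far more than removing a remaining valence electron, so Li sits at the high end of IE_2.
Valence configurations: C⁺ [He]2s²2p¹, Be⁺ [He]2s¹.
Tabulated IE_2 (kJ/mol): C 2353, Li 7298, Be 1757.
Hence IE_2: Be < C < Li.

Be < C < Li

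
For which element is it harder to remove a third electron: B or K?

After 2 electrons have been removed, what remains? B²⁺ still has 1 valence electron; K²⁺ is already 1 electron into the core.
Core electrons are held far more tightly than valence electrons, so K tops the IE_3 order.
Approximate IE_3 values (kJ/mol): B 3660, K 4420.
Hence IE_3: B < K.

K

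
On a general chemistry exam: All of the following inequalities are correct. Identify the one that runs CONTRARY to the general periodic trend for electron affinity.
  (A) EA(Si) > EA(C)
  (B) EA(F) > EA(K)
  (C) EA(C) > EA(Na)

(A)

The general trend: electron affinity increases across a period and decreases down a group.
(A) Si (period 3, group 14) vs C (period 2, group 14): the stated order contradicts the simple trend.
(B) F (period 2, group 17) vs K (period 4, group 1): the stated order agrees with the simple trend.
(C) C (period 2, group 14) vs Na (period 3, group 1): the stated order agrees with the simple trend.
The exception is (A): Si's larger, more diffuse 3p orbitals accept an added electron slightly more readily than C's compact 2p.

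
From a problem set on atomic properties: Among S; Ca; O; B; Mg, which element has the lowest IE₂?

Ca

Consider each +1 ion: S⁺ still has 5 valence electrons; Ca⁺ still has 1 valence electron; O⁺ still has 5 valence electrons; B⁺ still has 2 valence electrons; Mg⁺ still has 1 valence electron.
All are still removing valence electrons, so compare the +1 ions as you would atoms: IE_2 generally rises across a period (higher Z_eff) and falls down a group (larger shell), subject to the usual subshell exceptions.
Valence configurations: S⁺ [Ne]3s²3p³, Ca⁺ [Ar]4s¹, O⁺ [He]2s²2p³, B⁺ [He]2s², Mg⁺ [Ne]3s¹.
Approximate IE_2 values (kJ/mol): S 2252, Ca 1145, O 3388, B 2427, Mg 1451.
Overall IE_2 order: Ca < Mg < S < B < O.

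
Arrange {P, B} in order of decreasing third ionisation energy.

B > P

After 2 electrons have been removed, what remains? P²⁺ still has 3 valence electrons; B²⁺ still has 1 valence electron.
All are still removing valence electrons, so compare the +2 ions as you would atoms: IE_3 generally rises across a period (higher Z_eff) and falls down a group (larger shell), subject to the usual subshell exceptions.
Valence configurations: P²⁺ [Ne]3s²3p¹, B²⁺ [He]2s¹.
Approximate IE_3 values (kJ/mol): P 2914, B 3660.
Hence IE_3: P < B.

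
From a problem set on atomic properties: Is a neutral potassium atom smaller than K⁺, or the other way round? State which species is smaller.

Forming K⁺ removes 1 electron from K. Fewer electrons for the same nuclear charge means less shielding and a higher Z_eff on the remaining electrons, and for main-group metals the entire outer shell is lost.
A cation is smaller than its parent atom: K⁺ < K.

K⁺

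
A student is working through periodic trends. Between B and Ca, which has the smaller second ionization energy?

After 1 electron has been removed, what remains? B⁺ still has 2 valence electrons; Ca⁺ still has 1 valence electron.
All are still removing valence electrons, so compare the +1 ions as you would atoms: IE_2 generally rises across a period (higher Z_eff) and falls down a group (larger shell), subject to the usual subshell exceptions.
Valence configurations: B⁺ [He]2s², Ca⁺ [Ar]4s¹.
Tabulated IE_2 (kJ/mol): B 2427, Ca 1145.
Overall IE_2 order: Ca < B.

Ca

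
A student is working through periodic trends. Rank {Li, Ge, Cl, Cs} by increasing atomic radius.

Across a period the added protons contract the valence shell; down a group each new principal shell makes the atom larger.
Here both period and group differ, so the two effects have to be weighed against each other.
Ge > Cl: relative to Cl, both the across-period and down-group shifts push Ge's atomic radius up.
Li > Ge: the two effects oppose for this pair; the across-period effect wins (133 vs 121 pm).
Cs > Li: Cs sits below Li in group 1, so the down-group effect alone puts Cs larger.
Tabulated atomic radius (pm): Li 133, Cl 99, Ge 121, Cs 232.
So from smallest to largest: Cl < Ge < Li < Cs.

Cl < Ge < Li < Cs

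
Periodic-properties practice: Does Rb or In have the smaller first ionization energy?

Rb

Rb is in period 5, group 1; In is in period 5, group 13.
Removing the outermost electron gets harder across a period and easier down a group.
All lie in period 5, so first ionization energy increases left to right.
So Rb has the smaller first ionization energy (Rb < In).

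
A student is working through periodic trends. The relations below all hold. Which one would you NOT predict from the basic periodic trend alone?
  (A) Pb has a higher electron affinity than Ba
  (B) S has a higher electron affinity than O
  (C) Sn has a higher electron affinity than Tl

(B)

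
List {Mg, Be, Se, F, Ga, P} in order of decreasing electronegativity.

F, Se, P, Ga, Be, Mg

Be is in period 2, group 2; F is in period 2, group 17; Mg is in period 3, group 2; P is in period 3, group 15; Ga is in period 4, group 13; Se is in period 4, group 16.
EN rises left→right (higher Z_eff, smaller atoms) and falls top→bottom (larger, more shielded atoms).
Neither a single period nor a single group — weigh both effects.
Be > Mg: Be sits above Mg in group 2, so the down-group effect alone puts Be higher.
Ga > Be: period and group pull opposite ways; the across-period shift dominates (1.81 vs 1.57).
P > Ga: both effects reinforce here, so P is clearly the higher of the two.
Se > P: the two effects oppose for this pair; the across-period effect wins (2.55 vs 2.19).
F > Se: both effects reinforce here, so F is clearly the higher of the two.
Tabulated electronegativity (Pauling): Be 1.57, F 3.98, Mg 1.31, P 2.19, Ga 1.81, Se 2.55.
So from highest to lowest: F > Se > P > Ga > Be > Mg.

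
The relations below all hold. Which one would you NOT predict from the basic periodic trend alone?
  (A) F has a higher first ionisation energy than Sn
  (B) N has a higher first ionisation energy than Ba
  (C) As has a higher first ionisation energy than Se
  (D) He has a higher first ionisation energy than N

(C)

The general trend: first ionisation energy increases across a period and decreases down a group.
(A) F (period 2, group 17) vs Sn (period 5, group 14): the stated order agrees with the simple trend.
(B) N (period 2, group 15) vs Ba (period 6, group 2): the stated order agrees with the simple trend.
(C) As (period 4, group 15) vs Se (period 4, group 16): the stated order contradicts the simple trend.
(D) He (period 1, group 18) vs N (period 2, group 15): the stated order agrees with the simple trend.
The exception is (C): Se (4p⁴) ionizes more easily than half-filled As (4p³).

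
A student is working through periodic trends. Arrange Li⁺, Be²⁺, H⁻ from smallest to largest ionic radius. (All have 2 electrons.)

Be²⁺, Li⁺, H⁻

All of these have 2 electrons, so size is governed by nuclear charge alone: the more protons, the stronger the pull on the same electron cloud, and the smaller the ion.
Nuclear charges: Be²⁺ (Z=4), Li⁺ (Z=3), H⁻ (Z=1).
Smallest to largest: Be²⁺ < Li⁺ < H⁻.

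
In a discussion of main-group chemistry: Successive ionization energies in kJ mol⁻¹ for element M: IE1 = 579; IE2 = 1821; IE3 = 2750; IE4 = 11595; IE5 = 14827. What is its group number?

Group 13

Look for the largest jump between consecutive ionization energies: IE4/IE3 ≈ 4.2, far larger than any earlier ratio.
That jump marks the point where a core electron is being removed. So the atom has 3 valence electrons.
A main-group element with 3 valence electrons is in group 13.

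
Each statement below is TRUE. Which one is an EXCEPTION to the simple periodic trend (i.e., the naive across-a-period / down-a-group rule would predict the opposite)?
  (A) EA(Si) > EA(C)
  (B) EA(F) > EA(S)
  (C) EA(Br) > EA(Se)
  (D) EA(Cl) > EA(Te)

The general trend: electron affinity increases across a period and decreases down a group.
(A) Si (period 3, group 14) vs C (period 2, group 14): the stated order contradicts the simple trend.
(B) F (period 2, group 17) vs S (period 3, group 16): the stated order agrees with the simple trend.
(C) Br (period 4, group 17) vs Se (period 4, group 16): the stated order agrees with the simple trend.
(D) Cl (period 3, group 17) vs Te (period 5, group 16): the stated order agrees with the simple trend.
The exception is (A): Si's larger, more diffuse 3p orbitals accept an added electron slightly more readily than C's compact 2p.

(A)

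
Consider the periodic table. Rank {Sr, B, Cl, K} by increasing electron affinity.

Sr < B < K < Cl

Electron affinity generally becomes more exothermic across a period toward the halogens and less exothermic down a group.
Here both period and group differ, so the two effects have to be weighed against each other.
B > Sr: relative to Sr, both the across-period and down-group shifts push B's electron affinity up.
K > B: this pair runs against the simple trend — see the exception note.
Cl > K: relative to K, both the across-period and down-group shifts push Cl's electron affinity up.
Note the exception: K has a higher electron affinity than B, contrary to the simple trend — B's ns²np¹ configuration gives only a small electron affinity — the sparsely filled np subshell binds an added electron weakly.
For reference (kJ/mol): B 27, Cl 349, K 48, Sr 5.
So from lowest to highest: Sr < B < K < Cl.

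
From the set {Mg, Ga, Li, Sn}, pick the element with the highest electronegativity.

Li is in period 2, group 1; Mg is in period 3, group 2; Ga is in period 4, group 13; Sn is in period 5, group 14.
EN rises left→right (higher Z_eff, smaller atoms) and falls top→bottom (larger, more shielded atoms).
A diagonal step moves right (one effect) and down (the opposite effect) at once.
Mg > Li: period and group pull opposite ways; the across-period shift dominates (1.31 vs 0.98).
Ga > Mg: period and group pull opposite ways; the across-period shift dominates (1.81 vs 1.31).
Sn > Ga: period and group pull opposite ways; the across-period shift dominates (1.96 vs 1.81).
Tabulated electronegativity (Pauling): Li 0.98, Mg 1.31, Ga 1.81, Sn 1.96.
The highest electronegativity among these belongs to Sn.

Sn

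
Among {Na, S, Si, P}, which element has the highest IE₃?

Na

Consider each +2 ion: Na²⁺ is already 1 electron into the core; S²⁺ still has 4 valence electrons; Si²⁺ still has 2 valence electrons; P²⁺ still has 3 valence electrons.
Pulling an electron out of a noble-gas core costs far more than removing a remaining valence electron, so Na sits at the high end of IE_3.
Valence configurations: S²⁺ [Ne]3s²3p², Si²⁺ [Ne]3s², P²⁺ [Ne]3s²3p¹.
P²⁺ loses a lone 3p electron whereas Si²⁺ must break into a filled 3s² pair, so IE_3(Si) > IE_3(P) even though P has the higher nuclear charge.
Tabulated IE_3 (kJ/mol): Na 6910, S 3357, Si 3232, P 2914.
Overall IE_3 order: P < Si < S < Na.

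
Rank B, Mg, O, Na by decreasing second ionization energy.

The second ionization energy removes an electron from the +1 ion. For each element: B⁺ still has 2 valence electrons; Mg⁺ still has 1 valence electron; O⁺ still has 5 valence electrons; Na⁺ is the bare [Ne] core.
Pulling an electron out of a noble-gas core costs far more than removing a remaining valence electron, so Na sits at the high end of IE_2.
Valence configurations: B⁺ [He]2s², Mg⁺ [Ne]3s¹, O⁺ [He]2s²2p³.
Approximate IE_2 values (kJ/mol): B 2427, Mg 1451, O 3388, Na 4562.
Hence IE_2: Mg < B < O < Na.

Na, O, B, Mg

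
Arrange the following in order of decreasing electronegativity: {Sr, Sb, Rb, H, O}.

O > H > Sb > Sr > Rb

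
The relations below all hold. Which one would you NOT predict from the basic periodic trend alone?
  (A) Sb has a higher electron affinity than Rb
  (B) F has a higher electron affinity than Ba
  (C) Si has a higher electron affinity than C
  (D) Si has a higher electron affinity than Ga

(C)

The general trend: electron affinity increases across a period and decreases down a group.
(A) Sb (period 5, group 15) vs Rb (period 5, group 1): the stated order agrees with the simple trend.
(B) F (period 2, group 17) vs Ba (period 6, group 2): the stated order agrees with the simple trend.
(C) Si (period 3, group 14) vs C (period 2, group 14): the stated order contradicts the simple trend.
(D) Si (period 3, group 14) vs Ga (period 4, group 13): the stated order agrees with the simple trend.
The exception is (C): Si's larger, more diffuse 3p orbitals accept an added electron slightly more readily than C's compact 2p.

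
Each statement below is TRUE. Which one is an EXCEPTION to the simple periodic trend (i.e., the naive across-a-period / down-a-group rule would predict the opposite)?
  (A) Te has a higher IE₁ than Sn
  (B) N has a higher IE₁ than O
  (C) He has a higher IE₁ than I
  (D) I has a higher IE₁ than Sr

(B)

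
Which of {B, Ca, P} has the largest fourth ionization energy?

B

Consider each +3 ion: B³⁺ is the bare [He] core; Ca³⁺ is already 1 electron into the core; P³⁺ still has 2 valence electrons.
Pulling an electron out of a noble-gas core costs far more than removing a remaining valence electron, so Ca and B sit at the high end of IE_4.
The numbers (kJ/mol): B 25026, Ca 6491, P 4964.
Putting it together, IE_4: P < Ca < B.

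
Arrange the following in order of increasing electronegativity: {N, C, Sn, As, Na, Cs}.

Cs < Na < Sn < As < C < N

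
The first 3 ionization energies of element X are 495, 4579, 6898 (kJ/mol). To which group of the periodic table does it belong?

Group 1

Look for the largest jump between consecutive ionization energies: IE2/IE1 ≈ 9.3, far larger than any earlier ratio.
That jump marks the point where a core electron is being removed. So the atom has 1 valence electron.
A main-group element with 1 valence electron is in group 1.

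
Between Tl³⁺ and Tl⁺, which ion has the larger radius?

Tl⁺

Both ions have Z = 81 protons, but Tl³⁺ has lost more electrons, so its remaining electrons feel a larger effective nuclear charge per electron and are pulled in more tightly.
Higher positive charge → smaller ion, so Tl⁺ > Tl³⁺.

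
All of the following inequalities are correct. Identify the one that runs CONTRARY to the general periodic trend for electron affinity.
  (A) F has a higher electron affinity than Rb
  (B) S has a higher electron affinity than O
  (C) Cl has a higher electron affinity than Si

The general trend: electron affinity increases across a period and decreases down a group.
(A) F (period 2, group 17) vs Rb (period 5, group 1): the stated order agrees with the simple trend.
(B) S (period 3, group 16) vs O (period 2, group 16): the stated order contradicts the simple trend.
(C) Cl (period 3, group 17) vs Si (period 3, group 14): the stated order agrees with the simple trend.
The exception is (B): the compact 2p subshell of O repels the added electron more than S's larger 3p does.

(B)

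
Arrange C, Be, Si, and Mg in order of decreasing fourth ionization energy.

The fourth ionization energy removes an electron from the +3 ion. For each element: C³⁺ still has 1 valence electron; Be³⁺ is already 1 electron into the core; Si³⁺ still has 1 valence electron; Mg³⁺ is already 1 electron into the core.
Pulling an electron out of a noble-gas core costs far more than removing a remaining valence electron, so Mg and Be sit at the high end of IE_4.
Valence configurations: C³⁺ [He]2s¹, Si³⁺ [Ne]3s¹.
The numbers (kJ/mol): C 6223, Be 21007, Si 4356, Mg 10543.
Putting it together, IE_4: Si < C < Mg < Be.

Be > Mg > C > Si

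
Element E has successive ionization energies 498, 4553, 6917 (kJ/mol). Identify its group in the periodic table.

Group 1

Look for the largest jump between consecutive ionization energies: IE2/IE1 ≈ 9.1, far larger than any earlier ratio.
That jump marks the point where a core electron is being removed. So the atom has 1 valence electron.
A main-group element with 1 valence electron is in group 1.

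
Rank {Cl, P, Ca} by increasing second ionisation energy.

Ca, P, Cl

After 1 electron has been removed, what remains? Cl⁺ still has 6 valence electrons; P⁺ still has 4 valence electrons; Ca⁺ still has 1 valence electron.
All are still removing valence electrons, so compare the +1 ions as you would atoms: IE_2 generally rises across a period (higher Z_eff) and falls down a group (larger shell), subject to the usual subshell exceptions.
Valence configurations: Cl⁺ [Ne]3s²3p⁴, P⁺ [Ne]3s²3p², Ca⁺ [Ar]4s¹.
The numbers (kJ/mol): Cl 2298, P 1907, Ca 1145.
Putting it together, IE_2: Ca < P < Cl.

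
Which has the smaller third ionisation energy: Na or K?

K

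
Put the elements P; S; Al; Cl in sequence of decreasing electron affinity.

Cl, S, P, Al

Al is in period 3, group 13; P is in period 3, group 15; S is in period 3, group 16; Cl is in period 3, group 17.
Atoms with high Z_eff and room in the valence shell (especially the halogens) have the most exothermic electron affinities.
All lie in period 3, so electron affinity increases left to right.
So from highest to lowest: Cl > S > P > Al.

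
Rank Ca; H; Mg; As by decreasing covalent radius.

H is in period 1, group 1; Mg is in period 3, group 2; Ca is in period 4, group 2; As is in period 4, group 15.
Moving right in a period, electrons are added to the same shell under a stronger nuclear pull, so atoms get smaller; moving down, a new shell is opened and atoms get larger.
Neither a single period nor a single group — weigh both effects.
As > H: period and group pull opposite ways; the down-group shift dominates (121 vs 32 pm).
Mg > As: the two effects oppose for this pair; the across-period effect wins (139 vs 121 pm).
Ca > Mg: they share group 2; the group trend gives Ca the larger value.
Tabulated atomic radius (pm): H 32, Mg 139, Ca 171, As 121.
So from largest to smallest: Ca > Mg > As > H.

Ca > Mg > As > H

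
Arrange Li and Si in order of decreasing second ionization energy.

Li, Si

IE_2 is the cost of taking one more electron from the +1 cation: Li⁺ is the bare [He] core; Si⁺ still has 3 valence electrons.
Pulling an electron out of a noble-gas core costs far more than removing a remaining valence electron, so Li sits at the high end of IE_2.
The numbers (kJ/mol): Li 7298, Si 1577.
Hence IE_2: Si < Li.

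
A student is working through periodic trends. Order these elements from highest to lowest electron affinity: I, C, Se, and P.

I, Se, C, P

Electron affinity generally becomes more exothermic across a period toward the halogens and less exothermic down a group.
These sit on a diagonal, where the across-period and down-group effects partly cancel.
C > P: the two effects oppose for this pair; the down-group effect wins (122 vs 72 kJ/mol).
Se > C: period and group pull opposite ways; the across-period shift dominates (195 vs 122 kJ/mol).
I > Se: the two effects oppose for this pair; the across-period effect wins (295 vs 195 kJ/mol).
For reference (kJ/mol): C 122, P 72, Se 195, I 295.
So from highest to lowest: I > Se > C > P.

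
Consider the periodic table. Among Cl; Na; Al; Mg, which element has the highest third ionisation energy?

After 2 electrons have been removed, what remains? Cl²⁺ still has 5 valence electrons; Na²⁺ is already 1 electron into the core; Al²⁺ still has 1 valence electron; Mg²⁺ is the bare [Ne] core.
Core electrons are held far more tightly than valence electrons, so Na and Mg top the IE_3 order.
Valence configurations: Cl²⁺ [Ne]3s²3p³, Al²⁺ [Ne]3s¹.
Tabulated IE_3 (kJ/mol): Cl 3822, Na 6910, Al 2745, Mg 7733.
Hence IE_3: Al < Cl < Na < Mg.

Mg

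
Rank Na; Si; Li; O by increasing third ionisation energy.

IE_3 is the cost of taking one more electron from the +2 cation: Na²⁺ is already 1 electron into the core; Si²⁺ still has 2 valence electrons; Li²⁺ is already 1 electron into the core; O²⁺ still has 4 valence electrons.
Core electrons are held far more tightly than valence electrons, so Na and Li top the IE_3 order.
Valence configurations: Si²⁺ [Ne]3s², O²⁺ [He]2s²2p².
The numbers (kJ/mol): Na 6910, Si 3232, Li 11815, O 5300.
Overall IE_3 order: Si < O < Na < Li.

Si < O < Na < Li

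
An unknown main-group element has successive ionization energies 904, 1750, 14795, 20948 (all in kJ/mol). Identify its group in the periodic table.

Group 2

Look for the largest jump between consecutive ionization energies: IE3/IE2 ≈ 8.5, far larger than any earlier ratio.
That jump marks the point where a core electron is being removed. So the atom has 2 valence electrons.
A main-group element with 2 valence electrons is in group 2.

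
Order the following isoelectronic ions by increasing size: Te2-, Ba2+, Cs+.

Ba2+ < Cs+ < Te2-

All of these have 54 electrons, so size is governed by nuclear charge alone: the more protons, the stronger the pull on the same electron cloud, and the smaller the ion.
Nuclear charges: Ba2+ (Z=56), Cs+ (Z=55), Te2- (Z=52).
Smallest to largest: Ba2+ < Cs+ < Te2-.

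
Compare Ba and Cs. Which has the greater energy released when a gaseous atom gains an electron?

Cs

Atoms with high Z_eff and room in the valence shell (especially the halogens) have the most exothermic electron affinities.
All lie in period 6; the across-period trend (electron affinity increases left to right) applies, with the exception below.
Note the exception: Cs has a higher electron affinity than Ba, contrary to the simple trend — adding an electron to Ba (ns²) has to open a new, higher-energy np subshell, which is unfavourable.
For reference (kJ/mol): Cs 46, Ba 14.
So Cs has the greater energy released when a gaseous atom gains an electron (Cs > Ba).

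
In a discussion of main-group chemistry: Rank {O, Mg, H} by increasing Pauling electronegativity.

Smaller atoms with higher effective nuclear charge are more electronegative.
These span different periods and groups, so the two trends combine.
H > Mg: period and group pull opposite ways; the down-group shift dominates (2.20 vs 1.31).
O > H: period and group pull opposite ways; the across-period shift dominates (3.44 vs 2.20).
Approximate values (Pauling): H 2.20, O 3.44, Mg 1.31.
So from lowest to highest: Mg < H < O.

Mg, H, O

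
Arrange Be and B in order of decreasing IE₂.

B > Be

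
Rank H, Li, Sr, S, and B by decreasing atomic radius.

Sr, Li, S, B, H

Atomic radius shrinks across a period as nuclear charge pulls the same shell inward, and grows down a group as new shells are added.
Neither a single period nor a single group — weigh both effects.
B > H: period and group pull opposite ways; the down-group shift dominates (85 vs 32 pm).
S > B: period and group pull opposite ways; the down-group shift dominates (103 vs 85 pm).
Li > S: period and group pull opposite ways; the across-period shift dominates (133 vs 103 pm).
Sr > Li: period and group pull opposite ways; the down-group shift dominates (185 vs 133 pm).
Approximate values (pm): H 32, Li 133, B 85, S 103, Sr 185.
So from largest to smallest: Sr > Li > S > B > H.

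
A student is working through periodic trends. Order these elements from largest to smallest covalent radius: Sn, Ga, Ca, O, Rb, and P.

Rb, Ca, Sn, Ga, P, O

Moving right in a period, electrons are added to the same shell under a stronger nuclear pull, so atoms get smaller; moving down, a new shell is opened and atoms get larger.
Neither a single period nor a single group — weigh both effects.
P > O: relative to O, both the across-period and down-group shifts push P's atomic radius up.
Ga > P: both effects reinforce here, so Ga is clearly the larger of the two.
Sn > Ga: period and group pull opposite ways; the down-group shift dominates (140 vs 124 pm).
Ca > Sn: the two effects oppose for this pair; the across-period effect wins (171 vs 140 pm).
Rb > Ca: both effects reinforce here, so Rb is clearly the larger of the two.
Approximate values (pm): O 63, P 111, Ca 171, Ga 124, Rb 210, Sn 140.
So from largest to smallest: Rb > Ca > Sn > Ga > P > O.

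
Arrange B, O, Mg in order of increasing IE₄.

O < Mg < B

Consider each +3 ion: B³⁺ is the bare [He] core; O³⁺ still has 3 valence electrons; Mg³⁺ is already 1 electron into the core.
Breaking into a closed-shell core is much more expensive than removing a leftover valence electron — Mg and B have the largest IE_4 here.
Approximate IE_4 values (kJ/mol): B 25026, O 7469, Mg 10543.
Putting it together, IE_4: O < Mg < B.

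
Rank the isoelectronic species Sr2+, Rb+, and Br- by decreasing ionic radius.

Br-, Rb+, Sr2+

All of these have 36 electrons, so size is governed by nuclear charge alone: the more protons, the stronger the pull on the same electron cloud, and the smaller the ion.
Nuclear charges: Sr2+ (Z=38), Rb+ (Z=37), Br- (Z=35).
Largest to smallest: Br- > Rb+ > Sr2+.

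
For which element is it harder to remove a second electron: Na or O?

Na

The second ionization energy removes an electron from the +1 ion. For each element: Na⁺ is the bare [Ne] core; O⁺ still has 5 valence electrons.
Core electrons are held far more tightly than valence electrons, so Na tops the IE_2 order.
The numbers (kJ/mol): Na 4562, O 3388.
Overall IE_2 order: O < Na.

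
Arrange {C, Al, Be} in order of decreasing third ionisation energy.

Be > C > Al

IE_3 is the cost of taking one more electron from the +2 cation: C²⁺ still has 2 valence electrons; Al²⁺ still has 1 valence electron; Be²⁺ is the bare [He] core.
Breaking into a closed-shell core is much more expensive than removing a leftover valence electron — Be has the largest IE_3 here.
Valence configurations: C²⁺ [He]2s², Al²⁺ [Ne]3s¹.
Tabulated IE_3 (kJ/mol): C 4620, Al 2745, Be 14849.
Hence IE_3: Al < C < Be.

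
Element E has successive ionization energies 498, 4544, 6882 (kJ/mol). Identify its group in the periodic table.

Group 1

Look for the largest jump between consecutive ionization energies: IE2/IE1 ≈ 9.1, far larger than any earlier ratio.
That jump marks the point where a core electron is being removed. So the atom has 1 valence electron.
A main-group element with 1 valence electron is in group 1.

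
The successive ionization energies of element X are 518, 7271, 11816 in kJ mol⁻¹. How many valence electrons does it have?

1

Look for the largest jump between consecutive ionization energies: IE2/IE1 ≈ 14.0, far larger than any earlier ratio.
That jump marks the point where a core electron is being removed. So the atom has 1 valence electron.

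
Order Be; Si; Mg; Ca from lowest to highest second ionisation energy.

Ca < Mg < Si < Be

The second ionization energy removes an electron from the +1 ion. For each element: Be⁺ still has 1 valence electron; Si⁺ still has 3 valence electrons; Mg⁺ still has 1 valence electron; Ca⁺ still has 1 valence electron.
All are still removing valence electrons, so compare the +1 ions as you would atoms: IE_2 generally rises across a period (higher Z_eff) and falls down a group (larger shell), subject to the usual subshell exceptions.
Valence configurations: Be⁺ [He]2s¹, Si⁺ [Ne]3s²3p¹, Mg⁺ [Ne]3s¹, Ca⁺ [Ar]4s¹.
The numbers (kJ/mol): Be 1757, Si 1577, Mg 1451, Ca 1145.
So the second ionization energies run Ca < Mg < Si < Be.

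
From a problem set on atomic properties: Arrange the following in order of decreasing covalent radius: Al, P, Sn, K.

K > Sn > Al > P

Al is in period 3, group 13; P is in period 3, group 15; K is in period 4, group 1; Sn is in period 5, group 14.
Radius decreases left→right (rising Z_eff, same n) and increases top→bottom (higher n).
Neither a single period nor a single group — weigh both effects.
Al > P: both are in period 3; the period trend gives Al the larger value.
Sn > Al: the two effects oppose for this pair; the down-group effect wins (140 vs 126 pm).
K > Sn: the two effects oppose for this pair; the across-period effect wins (196 vs 140 pm).
For reference (pm): Al 126, P 111, K 196, Sn 140.
So from largest to smallest: K > Sn > Al > P.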